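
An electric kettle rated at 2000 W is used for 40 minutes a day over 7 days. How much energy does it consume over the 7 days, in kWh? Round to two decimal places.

9.33 kWh

Runtime = 40 min × 7 = 280 min = 4.666666… h
Energy = 2 kW × 4.666666… h = 9.333333… kWh ≈ 9.33 kWh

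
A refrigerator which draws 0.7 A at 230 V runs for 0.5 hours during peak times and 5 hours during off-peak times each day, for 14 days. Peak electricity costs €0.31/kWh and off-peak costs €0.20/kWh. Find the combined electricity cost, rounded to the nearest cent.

Power = 0.7 A × 230 V = 161 W = 0.161 kW
Peak energy = 0.161 kW × 0.5 h × 14 = 1.127 kWh
Off-peak energy = 0.161 kW × 5 h × 14 = 11.27 kWh
Cost = 1.127 × €0.31 + 11.27 × €0.20 = €0.34937 + €2.254 = €2.60

€2.60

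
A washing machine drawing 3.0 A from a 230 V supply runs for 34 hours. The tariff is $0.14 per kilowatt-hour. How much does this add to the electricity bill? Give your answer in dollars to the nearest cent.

Power = 3.0 A × 230 V = 690 W = 0.69 kW
Energy = 0.69 kW × 34 h = 23.46 kWh
Cost = 23.46 kWh × $0.14/kWh = $3.28

$3.28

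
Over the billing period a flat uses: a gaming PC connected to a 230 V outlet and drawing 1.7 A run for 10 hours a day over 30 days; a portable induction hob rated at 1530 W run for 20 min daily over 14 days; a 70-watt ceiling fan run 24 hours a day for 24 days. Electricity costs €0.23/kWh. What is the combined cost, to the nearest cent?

gaming PC: Power = 1.7 A × 230 V = 391 W = 0.391 kW
gaming PC: Runtime = 10 h/day × 30 days = 300 h
gaming PC: 0.391 kW × 300 h = 117.3 kWh
portable induction hob: Runtime = 20 min × 14 = 280 min = 4.666666… h
portable induction hob: 1.53 kW × 4.666666… h = 7.14 kWh
ceiling fan: Runtime = 24 h × 24 = 576 h
ceiling fan: 0.07 kW × 576 h = 40.32 kWh
Total energy = 164.76 kWh
Cost = 164.76 × €0.23 = €37.89

€37.89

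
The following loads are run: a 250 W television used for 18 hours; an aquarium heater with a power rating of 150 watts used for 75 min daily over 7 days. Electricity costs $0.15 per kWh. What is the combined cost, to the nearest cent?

television: 0.25 kW × 18 h = 4.5 kWh
aquarium heater: Runtime = 75 min × 7 = 525 min = 8.75 h
aquarium heater: 0.15 kW × 8.75 h = 1.3125 kWh
Total energy = 5.8125 kWh
Cost = 5.8125 × $0.15 = $0.87

$0.87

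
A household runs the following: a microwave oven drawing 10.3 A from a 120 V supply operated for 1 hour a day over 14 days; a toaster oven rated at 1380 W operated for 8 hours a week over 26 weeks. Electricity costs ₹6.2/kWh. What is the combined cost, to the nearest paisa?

microwave oven: Power = 10.3 A × 120 V = 1236 W = 1.236 kW
microwave oven: Runtime = 1 h/day × 14 days = 14 h
microwave oven: 1.236 kW × 14 h = 17.304 kWh
toaster oven: Runtime = 8 h/week × 26 weeks = 208 h
toaster oven: 1.38 kW × 208 h = 287.04 kWh
Total energy = 304.344 kWh
Cost = 304.344 × ₹6.2 = ₹1886.93

₹1886.93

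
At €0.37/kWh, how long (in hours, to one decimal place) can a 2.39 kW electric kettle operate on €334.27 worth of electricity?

Energy available = €334.27 ÷ €0.37/kWh = 903.4324 kWh
Hours = 903.4324 kWh ÷ 2.39 kW = 378.0 h

378.0 h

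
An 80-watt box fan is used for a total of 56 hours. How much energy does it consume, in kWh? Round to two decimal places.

4.48 kWh

Energy = 0.08 kW × 56 h = 4.48 kWh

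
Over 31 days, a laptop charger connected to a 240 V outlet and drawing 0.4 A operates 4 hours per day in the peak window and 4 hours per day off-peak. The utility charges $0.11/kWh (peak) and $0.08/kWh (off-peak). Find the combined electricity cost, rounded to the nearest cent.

$2.26

Power = 0.4 A × 240 V = 96 W = 0.096 kW
Peak energy = 0.096 kW × 4 h × 31 = 11.904 kWh
Off-peak energy = 0.096 kW × 4 h × 31 = 11.904 kWh
Cost = 11.904 × $0.11 + 11.904 × $0.08 = $1.30944 + $0.95232 = $2.26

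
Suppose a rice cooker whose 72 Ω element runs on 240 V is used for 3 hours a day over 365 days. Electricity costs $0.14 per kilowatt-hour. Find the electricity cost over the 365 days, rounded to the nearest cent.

$122.64

Power = V²/R = 240²/72 = 800 W = 0.8 kW
Runtime = 3 h/day × 365 days = 1095 h
Energy = 0.8 kW × 1095 h = 876 kWh
Cost = 876 kWh × $0.14/kWh = $122.64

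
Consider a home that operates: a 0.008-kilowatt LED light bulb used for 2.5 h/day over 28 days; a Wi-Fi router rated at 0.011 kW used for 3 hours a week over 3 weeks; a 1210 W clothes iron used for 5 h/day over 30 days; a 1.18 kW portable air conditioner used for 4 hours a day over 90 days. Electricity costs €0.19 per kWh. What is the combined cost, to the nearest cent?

€115.32

LED light bulb: Runtime = 2.5 h/day × 28 days = 70 h
LED light bulb: 0.008 kW × 70 h = 0.56 kWh
Wi-Fi router: Runtime = 3 h/week × 3 weeks = 9 h
Wi-Fi router: 0.011 kW × 9 h = 0.099 kWh
clothes iron: Runtime = 5 h/day × 30 days = 150 h
clothes iron: 1.21 kW × 150 h = 181.5 kWh
portable air conditioner: Runtime = 4 h/day × 90 days = 360 h
portable air conditioner: 1.18 kW × 360 h = 424.8 kWh
Total energy = 606.959 kWh
Cost = 606.959 × €0.19 = €115.32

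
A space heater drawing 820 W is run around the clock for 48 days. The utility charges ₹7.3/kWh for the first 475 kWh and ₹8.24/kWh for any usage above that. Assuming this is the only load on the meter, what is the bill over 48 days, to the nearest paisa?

₹7337.33

Runtime = 24 h × 48 = 1152 h
Energy = 0.82 kW × 1152 h = 944.64 kWh
Tier 1 (0–475 kWh): 475 × ₹7.3 = ₹3467.5
Above 475 kWh: 469.64 × ₹8.24 = ₹3869.8336
Bill = ₹7337.33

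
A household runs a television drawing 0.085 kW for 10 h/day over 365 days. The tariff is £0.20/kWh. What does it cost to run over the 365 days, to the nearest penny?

£62.05

Runtime = 10 h/day × 365 days = 3650 h
Energy = 0.085 kW × 3650 h = 310.25 kWh
Cost = 310.25 kWh × £0.20/kWh = £62.05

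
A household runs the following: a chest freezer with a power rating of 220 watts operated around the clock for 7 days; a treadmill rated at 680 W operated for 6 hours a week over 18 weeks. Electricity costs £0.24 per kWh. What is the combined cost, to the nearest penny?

chest freezer: Runtime = 24 h × 7 = 168 h
chest freezer: 0.22 kW × 168 h = 36.96 kWh
treadmill: Runtime = 6 h/week × 18 weeks = 108 h
treadmill: 0.68 kW × 108 h = 73.44 kWh
Total energy = 110.4 kWh
Cost = 110.4 × £0.24 = £26.50

£26.50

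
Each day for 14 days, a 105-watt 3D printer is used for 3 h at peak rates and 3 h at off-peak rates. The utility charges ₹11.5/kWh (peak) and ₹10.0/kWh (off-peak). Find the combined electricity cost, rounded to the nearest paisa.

₹94.82

Peak energy = 0.105 kW × 3 h × 14 = 4.41 kWh
Off-peak energy = 0.105 kW × 3 h × 14 = 4.41 kWh
Cost = 4.41 × ₹11.5 + 4.41 × ₹10.0 = ₹50.715 + ₹44.1 = ₹94.82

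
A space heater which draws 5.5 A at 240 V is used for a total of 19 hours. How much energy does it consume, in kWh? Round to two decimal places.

25.08 kWh

Power = 5.5 A × 240 V = 1320 W = 1.32 kW
Energy = 1.32 kW × 19 h = 25.08 kWh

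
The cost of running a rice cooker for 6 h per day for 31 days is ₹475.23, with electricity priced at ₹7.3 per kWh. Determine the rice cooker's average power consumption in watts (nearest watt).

Energy = ₹475.23 ÷ ₹7.3/kWh = 65.1 kWh
Runtime = 6 h/day × 31 days = 186 h
Power = 65.1 kWh ÷ 186 h = 0.35 kW = 350 W

350 W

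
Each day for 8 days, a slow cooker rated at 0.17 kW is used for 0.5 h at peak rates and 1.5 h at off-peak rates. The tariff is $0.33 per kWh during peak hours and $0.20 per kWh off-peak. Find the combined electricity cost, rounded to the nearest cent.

Peak energy = 0.17 kW × 0.5 h × 8 = 0.68 kWh
Off-peak energy = 0.17 kW × 1.5 h × 8 = 2.04 kWh
Cost = 0.68 × $0.33 + 2.04 × $0.20 = $0.2244 + $0.408 = $0.63

$0.63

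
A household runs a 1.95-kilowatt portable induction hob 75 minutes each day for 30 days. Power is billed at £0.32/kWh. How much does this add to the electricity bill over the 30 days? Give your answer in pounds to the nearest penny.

£23.40

Runtime = 75 min × 30 = 2250 min = 37.5 h
Energy = 1.95 kW × 37.5 h = 73.125 kWh
Cost = 73.125 kWh × £0.32/kWh = £23.40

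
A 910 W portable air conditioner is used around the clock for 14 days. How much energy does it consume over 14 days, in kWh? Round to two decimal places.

305.76 kWh

Runtime = 24 h × 14 = 336 h
Energy = 0.91 kW × 336 h = 305.76 kWh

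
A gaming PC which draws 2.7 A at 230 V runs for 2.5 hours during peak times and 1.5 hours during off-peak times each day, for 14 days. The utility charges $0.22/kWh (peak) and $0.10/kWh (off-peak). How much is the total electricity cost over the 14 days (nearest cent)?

$6.09

Power = 2.7 A × 230 V = 621 W = 0.621 kW
Peak energy = 0.621 kW × 2.5 h × 14 = 21.735 kWh
Off-peak energy = 0.621 kW × 1.5 h × 14 = 13.041 kWh
Cost = 21.735 × $0.22 + 13.041 × $0.10 = $4.7817 + $1.3041 = $6.09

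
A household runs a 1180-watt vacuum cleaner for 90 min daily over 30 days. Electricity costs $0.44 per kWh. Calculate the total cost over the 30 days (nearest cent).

$23.36

Runtime = 90 min × 30 = 2700 min = 45 h
Energy = 1.18 kW × 45 h = 53.1 kWh
Cost = 53.1 kWh × $0.44/kWh = $23.36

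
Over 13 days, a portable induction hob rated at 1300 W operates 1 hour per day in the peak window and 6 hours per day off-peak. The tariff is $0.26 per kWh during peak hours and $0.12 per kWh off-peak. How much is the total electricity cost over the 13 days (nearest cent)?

Peak energy = 1.3 kW × 1 h × 13 = 16.9 kWh
Off-peak energy = 1.3 kW × 6 h × 13 = 101.4 kWh
Cost = 16.9 × $0.26 + 101.4 × $0.12 = $4.394 + $12.168 = $16.56

$16.56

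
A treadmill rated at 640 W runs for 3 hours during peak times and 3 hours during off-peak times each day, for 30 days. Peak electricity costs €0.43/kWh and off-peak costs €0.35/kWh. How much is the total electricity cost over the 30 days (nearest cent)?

€44.93

Peak energy = 0.64 kW × 3 h × 30 = 57.6 kWh
Off-peak energy = 0.64 kW × 3 h × 30 = 57.6 kWh
Cost = 57.6 × €0.43 + 57.6 × €0.35 = €24.768 + €20.16 = €44.93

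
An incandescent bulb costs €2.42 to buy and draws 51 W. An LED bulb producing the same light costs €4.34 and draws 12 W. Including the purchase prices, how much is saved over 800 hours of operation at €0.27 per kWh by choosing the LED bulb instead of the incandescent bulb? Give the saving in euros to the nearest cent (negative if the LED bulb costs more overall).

incandescent bulb: €2.42 + (51/1000) kW × 800 h × €0.27 = €2.42 + €11.016 = €13.436
LED bulb: €4.34 + (12/1000) kW × 800 h × €0.27 = €4.34 + €2.592 = €6.932
Saving = €13.436 − €6.932 = €6.504 → €6.50

€6.50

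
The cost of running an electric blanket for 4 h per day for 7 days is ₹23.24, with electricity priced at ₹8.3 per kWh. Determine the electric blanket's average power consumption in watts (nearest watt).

Energy = ₹23.24 ÷ ₹8.3/kWh = 2.8 kWh
Runtime = 4 h/day × 7 days = 28 h
Power = 2.8 kWh ÷ 28 h = 0.1 kW = 100 W

100 W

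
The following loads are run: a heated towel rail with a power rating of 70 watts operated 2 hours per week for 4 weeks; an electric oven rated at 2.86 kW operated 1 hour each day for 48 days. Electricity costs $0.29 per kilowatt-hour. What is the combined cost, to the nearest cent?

$39.97

heated towel rail: Runtime = 2 h/week × 4 weeks = 8 h
heated towel rail: 0.07 kW × 8 h = 0.56 kWh
electric oven: Runtime = 1 h/day × 48 days = 48 h
electric oven: 2.86 kW × 48 h = 137.28 kWh
Total energy = 137.84 kWh
Cost = 137.84 × $0.29 = $39.97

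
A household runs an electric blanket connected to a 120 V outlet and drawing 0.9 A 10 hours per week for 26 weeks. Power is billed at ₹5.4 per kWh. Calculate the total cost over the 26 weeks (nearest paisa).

₹151.63

Power = 0.9 A × 120 V = 108 W = 0.108 kW
Runtime = 10 h/week × 26 weeks = 260 h
Energy = 0.108 kW × 260 h = 28.08 kWh
Cost = 28.08 kWh × ₹5.4/kWh = ₹151.63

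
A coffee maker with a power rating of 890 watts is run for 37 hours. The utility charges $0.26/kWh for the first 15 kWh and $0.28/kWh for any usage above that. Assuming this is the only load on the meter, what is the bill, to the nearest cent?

$8.92

Energy = 0.89 kW × 37 h = 32.93 kWh
Tier 1 (0–15 kWh): 15 × $0.26 = $3.9
Above 15 kWh: 17.93 × $0.28 = $5.0204
Bill = $8.92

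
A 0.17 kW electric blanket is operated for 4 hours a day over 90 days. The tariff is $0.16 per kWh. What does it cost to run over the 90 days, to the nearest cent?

Runtime = 4 h/day × 90 days = 360 h
Energy = 0.17 kW × 360 h = 61.2 kWh
Cost = 61.2 kWh × $0.16/kWh = $9.79

$9.79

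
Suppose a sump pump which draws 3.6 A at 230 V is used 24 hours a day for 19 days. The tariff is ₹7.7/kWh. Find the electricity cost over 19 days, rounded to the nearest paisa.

Power = 3.6 A × 230 V = 828 W = 0.828 kW
Runtime = 24 h × 19 = 456 h
Energy = 0.828 kW × 456 h = 377.568 kWh
Cost = 377.568 kWh × ₹7.7/kWh = ₹2907.27

₹2907.27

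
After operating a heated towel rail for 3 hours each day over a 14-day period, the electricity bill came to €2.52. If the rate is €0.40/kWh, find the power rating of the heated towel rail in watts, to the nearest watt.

Energy = €2.52 ÷ €0.40/kWh = 6.3 kWh
Runtime = 3 h/day × 14 days = 42 h
Power = 6.3 kWh ÷ 42 h = 0.15 kW = 150 W

150 W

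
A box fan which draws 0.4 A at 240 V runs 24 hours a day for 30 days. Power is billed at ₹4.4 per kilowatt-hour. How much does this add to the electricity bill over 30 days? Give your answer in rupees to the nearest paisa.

₹304.13

Power = 0.4 A × 240 V = 96 W = 0.096 kW
Runtime = 24 h × 30 = 720 h
Energy = 0.096 kW × 720 h = 69.12 kWh
Cost = 69.12 kWh × ₹4.4/kWh = ₹304.13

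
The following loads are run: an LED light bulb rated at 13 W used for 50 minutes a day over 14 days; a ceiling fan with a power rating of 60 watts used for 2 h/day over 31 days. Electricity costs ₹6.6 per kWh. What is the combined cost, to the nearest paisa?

₹25.55

LED light bulb: Runtime = 50 min × 14 = 700 min = 11.666666… h
LED light bulb: 0.013 kW × 11.666666… h = 0.151666… kWh
ceiling fan: Runtime = 2 h/day × 31 days = 62 h
ceiling fan: 0.06 kW × 62 h = 3.72 kWh
Total energy = 3.871666… kWh
Cost = 3.871666… × ₹6.6 = ₹25.55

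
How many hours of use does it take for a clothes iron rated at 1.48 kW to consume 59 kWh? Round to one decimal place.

Hours = 59 kWh ÷ 1.48 kW = 39.9 h

39.9 h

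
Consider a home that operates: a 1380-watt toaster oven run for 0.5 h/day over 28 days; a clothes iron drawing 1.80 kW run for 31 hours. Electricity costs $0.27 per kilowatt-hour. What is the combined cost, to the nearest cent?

$20.28

toaster oven: Runtime = 0.5 h/day × 28 days = 14 h
toaster oven: 1.38 kW × 14 h = 19.32 kWh
clothes iron: 1.8 kW × 31 h = 55.8 kWh
Total energy = 75.12 kWh
Cost = 75.12 × $0.27 = $20.28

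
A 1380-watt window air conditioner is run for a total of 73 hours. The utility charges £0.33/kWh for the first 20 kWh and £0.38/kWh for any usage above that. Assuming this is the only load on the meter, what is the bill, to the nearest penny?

£37.28

Energy = 1.38 kW × 73 h = 100.74 kWh
Tier 1 (0–20 kWh): 20 × £0.33 = £6.6
Above 20 kWh: 80.74 × £0.38 = £30.6812
Bill = £37.28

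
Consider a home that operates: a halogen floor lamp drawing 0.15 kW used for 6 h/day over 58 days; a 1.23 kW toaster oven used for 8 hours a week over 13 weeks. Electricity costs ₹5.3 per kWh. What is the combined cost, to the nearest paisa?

₹954.64

halogen floor lamp: Runtime = 6 h/day × 58 days = 348 h
halogen floor lamp: 0.15 kW × 348 h = 52.2 kWh
toaster oven: Runtime = 8 h/week × 13 weeks = 104 h
toaster oven: 1.23 kW × 104 h = 127.92 kWh
Total energy = 180.12 kWh
Cost = 180.12 × ₹5.3 = ₹954.64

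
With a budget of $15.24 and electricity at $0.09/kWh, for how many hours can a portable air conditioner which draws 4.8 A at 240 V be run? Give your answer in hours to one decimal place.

Power = 4.8 A × 240 V = 1152 W = 1.152 kW
Energy available = $15.24 ÷ $0.09/kWh = 169.3333 kWh
Hours = 169.3333 kWh ÷ 1.152 kW = 147.0 h

147.0 h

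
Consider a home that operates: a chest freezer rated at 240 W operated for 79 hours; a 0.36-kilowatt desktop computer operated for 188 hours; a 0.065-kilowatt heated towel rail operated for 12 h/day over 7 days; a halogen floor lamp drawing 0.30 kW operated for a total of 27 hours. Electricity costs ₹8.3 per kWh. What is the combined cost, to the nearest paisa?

chest freezer: 0.24 kW × 79 h = 18.96 kWh
desktop computer: 0.36 kW × 188 h = 67.68 kWh
heated towel rail: Runtime = 12 h/day × 7 days = 84 h
heated towel rail: 0.065 kW × 84 h = 5.46 kWh
halogen floor lamp: 0.3 kW × 27 h = 8.1 kWh
Total energy = 100.2 kWh
Cost = 100.2 × ₹8.3 = ₹831.66

₹831.66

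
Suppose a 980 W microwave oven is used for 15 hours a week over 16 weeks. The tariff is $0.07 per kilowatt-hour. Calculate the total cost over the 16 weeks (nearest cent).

$16.46

Runtime = 15 h/week × 16 weeks = 240 h
Energy = 0.98 kW × 240 h = 235.2 kWh
Cost = 235.2 kWh × $0.07/kWh = $16.46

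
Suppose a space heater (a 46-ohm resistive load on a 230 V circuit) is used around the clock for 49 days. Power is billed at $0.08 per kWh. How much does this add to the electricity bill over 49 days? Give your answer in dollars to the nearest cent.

$108.19

Power = V²/R = 230²/46 = 1150 W = 1.15 kW
Runtime = 24 h × 49 = 1176 h
Energy = 1.15 kW × 1176 h = 1352.4 kWh
Cost = 1352.4 kWh × $0.08/kWh = $108.19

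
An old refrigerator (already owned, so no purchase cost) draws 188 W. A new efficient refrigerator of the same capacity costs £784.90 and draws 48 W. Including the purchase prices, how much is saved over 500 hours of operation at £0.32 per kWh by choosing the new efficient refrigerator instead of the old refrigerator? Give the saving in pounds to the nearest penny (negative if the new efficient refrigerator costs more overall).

old refrigerator: £0.00 + (188/1000) kW × 500 h × £0.32 = £0.00 + £30.08 = £30.08
new efficient refrigerator: £784.90 + (48/1000) kW × 500 h × £0.32 = £784.90 + £7.68 = £792.58
Saving = £30.08 − £792.58 = −£762.5

-£762.50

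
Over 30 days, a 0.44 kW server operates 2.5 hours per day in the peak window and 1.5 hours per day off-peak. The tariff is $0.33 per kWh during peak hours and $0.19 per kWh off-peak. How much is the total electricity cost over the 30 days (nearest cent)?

Peak energy = 0.44 kW × 2.5 h × 30 = 33 kWh
Off-peak energy = 0.44 kW × 1.5 h × 30 = 19.8 kWh
Cost = 33 × $0.33 + 19.8 × $0.19 = $10.89 + $3.762 = $14.65

$14.65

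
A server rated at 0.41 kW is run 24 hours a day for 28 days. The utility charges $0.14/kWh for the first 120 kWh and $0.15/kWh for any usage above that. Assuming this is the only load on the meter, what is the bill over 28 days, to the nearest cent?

$40.13

Runtime = 24 h × 28 = 672 h
Energy = 0.41 kW × 672 h = 275.52 kWh
Tier 1 (0–120 kWh): 120 × $0.14 = $16.8
Above 120 kWh: 155.52 × $0.15 = $23.328
Bill = $40.13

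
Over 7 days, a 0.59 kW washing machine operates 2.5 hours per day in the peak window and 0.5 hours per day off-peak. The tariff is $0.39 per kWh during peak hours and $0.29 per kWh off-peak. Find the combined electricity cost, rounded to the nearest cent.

$4.63

Peak energy = 0.59 kW × 2.5 h × 7 = 10.325 kWh
Off-peak energy = 0.59 kW × 0.5 h × 7 = 2.065 kWh
Cost = 10.325 × $0.39 + 2.065 × $0.29 = $4.02675 + $0.59885 = $4.63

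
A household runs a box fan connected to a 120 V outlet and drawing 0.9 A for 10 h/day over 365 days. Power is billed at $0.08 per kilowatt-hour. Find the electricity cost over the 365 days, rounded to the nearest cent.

$31.54

Power = 0.9 A × 120 V = 108 W = 0.108 kW
Runtime = 10 h/day × 365 days = 3650 h
Energy = 0.108 kW × 3650 h = 394.2 kWh
Cost = 394.2 kWh × $0.08/kWh = $31.54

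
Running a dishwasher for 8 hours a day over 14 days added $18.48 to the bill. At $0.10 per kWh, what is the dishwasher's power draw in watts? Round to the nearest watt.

1650 W

Energy = $18.48 ÷ $0.10/kWh = 184.8 kWh
Runtime = 8 h/day × 14 days = 112 h
Power = 184.8 kWh ÷ 112 h = 1.65 kW = 1650 W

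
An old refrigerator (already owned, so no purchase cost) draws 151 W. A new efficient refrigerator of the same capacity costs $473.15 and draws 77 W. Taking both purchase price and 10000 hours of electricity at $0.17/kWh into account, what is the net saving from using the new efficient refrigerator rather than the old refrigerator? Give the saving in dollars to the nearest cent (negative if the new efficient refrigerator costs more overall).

-$347.35

old refrigerator: $0.00 + (151/1000) kW × 10000 h × $0.17 = $0.00 + $256.7 = $256.7
new efficient refrigerator: $473.15 + (77/1000) kW × 10000 h × $0.17 = $473.15 + $130.9 = $604.05
Saving = $256.7 − $604.05 = −$347.35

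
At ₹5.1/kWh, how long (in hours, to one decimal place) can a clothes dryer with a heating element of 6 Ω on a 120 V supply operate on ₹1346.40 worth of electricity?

Power = V²/R = 120²/6 = 2400 W = 2.4 kW
Energy available = ₹1346.40 ÷ ₹5.1/kWh = 264 kWh
Hours = 264 kWh ÷ 2.4 kW = 110.0 h

110.0 h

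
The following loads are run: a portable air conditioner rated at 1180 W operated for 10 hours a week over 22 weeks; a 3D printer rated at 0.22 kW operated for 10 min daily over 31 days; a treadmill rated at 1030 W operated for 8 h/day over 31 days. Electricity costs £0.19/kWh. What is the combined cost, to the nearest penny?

portable air conditioner: Runtime = 10 h/week × 22 weeks = 220 h
portable air conditioner: 1.18 kW × 220 h = 259.6 kWh
3D printer: Runtime = 10 min × 31 = 310 min = 5.166666… h
3D printer: 0.22 kW × 5.166666… h = 1.136666… kWh
treadmill: Runtime = 8 h/day × 31 days = 248 h
treadmill: 1.03 kW × 248 h = 255.44 kWh
Total energy = 516.176666… kWh
Cost = 516.176666… × £0.19 = £98.07

£98.07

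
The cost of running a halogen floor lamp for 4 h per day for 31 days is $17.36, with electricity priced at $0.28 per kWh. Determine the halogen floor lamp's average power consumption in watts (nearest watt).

500 W

Energy = $17.36 ÷ $0.28/kWh = 62 kWh
Runtime = 4 h/day × 31 days = 124 h
Power = 62 kWh ÷ 124 h = 0.5 kW = 500 W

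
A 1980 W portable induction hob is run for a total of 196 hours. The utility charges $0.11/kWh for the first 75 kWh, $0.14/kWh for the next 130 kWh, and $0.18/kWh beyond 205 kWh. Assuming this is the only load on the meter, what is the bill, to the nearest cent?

Energy = 1.98 kW × 196 h = 388.08 kWh
Tier 1 (0–75 kWh): 75 × $0.11 = $8.25
Tier 2 (75–205 kWh): 130 × $0.14 = $18.2
Above 205 kWh: 183.08 × $0.18 = $32.9544
Bill = $59.40

$59.40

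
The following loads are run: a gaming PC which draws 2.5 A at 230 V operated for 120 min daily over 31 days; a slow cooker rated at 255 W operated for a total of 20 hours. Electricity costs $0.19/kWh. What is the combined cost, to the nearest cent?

$7.74

gaming PC: Power = 2.5 A × 230 V = 575 W = 0.575 kW
gaming PC: Runtime = 120 min × 31 = 3720 min = 62 h
gaming PC: 0.575 kW × 62 h = 35.65 kWh
slow cooker: 0.255 kW × 20 h = 5.1 kWh
Total energy = 40.75 kWh
Cost = 40.75 × $0.19 = $7.74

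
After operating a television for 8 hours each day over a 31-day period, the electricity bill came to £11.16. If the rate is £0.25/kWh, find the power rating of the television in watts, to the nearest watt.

180 W

Energy = £11.16 ÷ £0.25/kWh = 44.64 kWh
Runtime = 8 h/day × 31 days = 248 h
Power = 44.64 kWh ÷ 248 h = 0.18 kW = 180 W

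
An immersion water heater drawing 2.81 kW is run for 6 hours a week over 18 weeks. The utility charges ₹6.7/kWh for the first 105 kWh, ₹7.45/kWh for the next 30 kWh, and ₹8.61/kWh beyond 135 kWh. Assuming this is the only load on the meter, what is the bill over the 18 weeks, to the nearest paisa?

Runtime = 6 h/week × 18 weeks = 108 h
Energy = 2.81 kW × 108 h = 303.48 kWh
Tier 1 (0–105 kWh): 105 × ₹6.7 = ₹703.5
Tier 2 (105–135 kWh): 30 × ₹7.45 = ₹223.5
Above 135 kWh: 168.48 × ₹8.61 = ₹1450.6128
Bill = ₹2377.61

₹2377.61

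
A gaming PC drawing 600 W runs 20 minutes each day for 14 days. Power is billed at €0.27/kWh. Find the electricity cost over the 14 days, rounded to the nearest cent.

€0.76

Runtime = 20 min × 14 = 280 min = 4.666666… h
Energy = 0.6 kW × 4.666666… h = 2.8 kWh
Cost = 2.8 kWh × €0.27/kWh = €0.76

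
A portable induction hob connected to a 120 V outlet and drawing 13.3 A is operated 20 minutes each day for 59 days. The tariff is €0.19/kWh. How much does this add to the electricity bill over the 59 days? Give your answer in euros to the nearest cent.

€5.96

Power = 13.3 A × 120 V = 1596 W = 1.596 kW
Runtime = 20 min × 59 = 1180 min = 19.666666… h
Energy = 1.596 kW × 19.666666… h = 31.388 kWh
Cost = 31.388 kWh × €0.19/kWh = €5.96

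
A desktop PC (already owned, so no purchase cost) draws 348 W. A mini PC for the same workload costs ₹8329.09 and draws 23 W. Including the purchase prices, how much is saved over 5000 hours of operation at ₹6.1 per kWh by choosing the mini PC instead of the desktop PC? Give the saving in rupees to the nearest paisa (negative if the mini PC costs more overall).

desktop PC: ₹0.00 + (348/1000) kW × 5000 h × ₹6.1 = ₹0.00 + ₹10614 = ₹10614
mini PC: ₹8329.09 + (23/1000) kW × 5000 h × ₹6.1 = ₹8329.09 + ₹701.5 = ₹9030.59
Saving = ₹10614 − ₹9030.59 = ₹1583.41

₹1583.41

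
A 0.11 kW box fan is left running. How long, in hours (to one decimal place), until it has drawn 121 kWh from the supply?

Hours = 121 kWh ÷ 0.11 kW = 1100.0 h

1100.0 h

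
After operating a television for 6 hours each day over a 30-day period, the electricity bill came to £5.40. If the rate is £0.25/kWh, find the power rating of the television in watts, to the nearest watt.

120 W

Energy = £5.40 ÷ £0.25/kWh = 21.6 kWh
Runtime = 6 h/day × 30 days = 180 h
Power = 21.6 kWh ÷ 180 h = 0.12 kW = 120 W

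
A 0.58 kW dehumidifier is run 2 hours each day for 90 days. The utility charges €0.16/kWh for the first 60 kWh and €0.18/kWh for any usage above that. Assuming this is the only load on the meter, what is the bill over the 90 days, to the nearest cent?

€17.59

Runtime = 2 h/day × 90 days = 180 h
Energy = 0.58 kW × 180 h = 104.4 kWh
Tier 1 (0–60 kWh): 60 × €0.16 = €9.6
Above 60 kWh: 44.4 × €0.18 = €7.992
Bill = €17.59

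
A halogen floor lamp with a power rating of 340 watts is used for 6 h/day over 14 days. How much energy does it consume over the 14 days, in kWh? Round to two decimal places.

Runtime = 6 h/day × 14 days = 84 h
Energy = 0.34 kW × 84 h = 28.56 kWh

28.56 kWh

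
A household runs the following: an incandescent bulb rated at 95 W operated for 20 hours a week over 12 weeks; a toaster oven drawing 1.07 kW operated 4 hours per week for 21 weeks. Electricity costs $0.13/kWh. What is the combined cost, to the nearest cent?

$14.65

incandescent bulb: Runtime = 20 h/week × 12 weeks = 240 h
incandescent bulb: 0.095 kW × 240 h = 22.8 kWh
toaster oven: Runtime = 4 h/week × 21 weeks = 84 h
toaster oven: 1.07 kW × 84 h = 89.88 kWh
Total energy = 112.68 kWh
Cost = 112.68 × $0.13 = $14.65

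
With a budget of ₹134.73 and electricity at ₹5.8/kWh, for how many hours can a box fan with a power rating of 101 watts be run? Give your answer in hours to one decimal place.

230.0 h

Energy available = ₹134.73 ÷ ₹5.8/kWh = 23.2293 kWh
Hours = 23.2293 kWh ÷ 0.101 kW = 230.0 h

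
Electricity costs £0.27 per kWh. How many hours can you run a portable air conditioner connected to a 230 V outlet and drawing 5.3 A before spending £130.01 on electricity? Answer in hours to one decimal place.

395.0 h

Power = 5.3 A × 230 V = 1219 W = 1.219 kW
Energy available = £130.01 ÷ £0.27/kWh = 481.5185 kWh
Hours = 481.5185 kWh ÷ 1.219 kW = 395.0 h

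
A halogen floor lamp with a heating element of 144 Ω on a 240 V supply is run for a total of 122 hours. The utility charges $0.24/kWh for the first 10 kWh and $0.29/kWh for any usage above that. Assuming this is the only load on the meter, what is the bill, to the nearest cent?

$13.65

Power = V²/R = 240²/144 = 400 W = 0.4 kW
Energy = 0.4 kW × 122 h = 48.8 kWh
Tier 1 (0–10 kWh): 10 × $0.24 = $2.4
Above 10 kWh: 38.8 × $0.29 = $11.252
Bill = $13.65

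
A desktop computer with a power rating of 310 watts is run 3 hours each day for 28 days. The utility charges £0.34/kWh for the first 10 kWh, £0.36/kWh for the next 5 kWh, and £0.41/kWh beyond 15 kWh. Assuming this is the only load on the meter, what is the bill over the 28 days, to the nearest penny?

Runtime = 3 h/day × 28 days = 84 h
Energy = 0.31 kW × 84 h = 26.04 kWh
Tier 1 (0–10 kWh): 10 × £0.34 = £3.4
Tier 2 (10–15 kWh): 5 × £0.36 = £1.8
Above 15 kWh: 11.04 × £0.41 = £4.5264
Bill = £9.73

£9.73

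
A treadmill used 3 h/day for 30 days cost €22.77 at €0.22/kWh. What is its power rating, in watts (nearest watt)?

Energy = €22.77 ÷ €0.22/kWh = 103.5 kWh
Runtime = 3 h/day × 30 days = 90 h
Power = 103.5 kWh ÷ 90 h = 1.15 kW = 1150 W

1150 W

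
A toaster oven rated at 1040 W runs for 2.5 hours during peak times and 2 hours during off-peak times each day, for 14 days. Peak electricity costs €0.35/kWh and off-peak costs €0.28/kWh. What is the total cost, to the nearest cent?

€20.89

Peak energy = 1.04 kW × 2.5 h × 14 = 36.4 kWh
Off-peak energy = 1.04 kW × 2 h × 14 = 29.12 kWh
Cost = 36.4 × €0.35 + 29.12 × €0.28 = €12.74 + €8.1536 = €20.89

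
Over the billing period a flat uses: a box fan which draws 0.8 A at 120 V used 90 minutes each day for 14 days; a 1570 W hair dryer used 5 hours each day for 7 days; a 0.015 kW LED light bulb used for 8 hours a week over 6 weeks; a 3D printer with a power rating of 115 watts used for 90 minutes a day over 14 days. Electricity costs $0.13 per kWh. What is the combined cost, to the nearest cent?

$7.81

box fan: Power = 0.8 A × 120 V = 96 W = 0.096 kW
box fan: Runtime = 90 min × 14 = 1260 min = 21 h
box fan: 0.096 kW × 21 h = 2.016 kWh
hair dryer: Runtime = 5 h/day × 7 days = 35 h
hair dryer: 1.57 kW × 35 h = 54.95 kWh
LED light bulb: Runtime = 8 h/week × 6 weeks = 48 h
LED light bulb: 0.015 kW × 48 h = 0.72 kWh
3D printer: Runtime = 90 min × 14 = 1260 min = 21 h
3D printer: 0.115 kW × 21 h = 2.415 kWh
Total energy = 60.101 kWh
Cost = 60.101 × $0.13 = $7.81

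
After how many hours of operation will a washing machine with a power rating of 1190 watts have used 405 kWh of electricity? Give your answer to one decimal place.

340.3 h

Hours = 405 kWh ÷ 1.19 kW = 340.3 h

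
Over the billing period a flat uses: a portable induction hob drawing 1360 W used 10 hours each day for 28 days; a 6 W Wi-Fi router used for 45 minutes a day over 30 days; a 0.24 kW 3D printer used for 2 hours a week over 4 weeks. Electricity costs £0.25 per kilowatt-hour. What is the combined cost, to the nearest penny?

portable induction hob: Runtime = 10 h/day × 28 days = 280 h
portable induction hob: 1.36 kW × 280 h = 380.8 kWh
Wi-Fi router: Runtime = 45 min × 30 = 1350 min = 22.5 h
Wi-Fi router: 0.006 kW × 22.5 h = 0.135 kWh
3D printer: Runtime = 2 h/week × 4 weeks = 8 h
3D printer: 0.24 kW × 8 h = 1.92 kWh
Total energy = 382.855 kWh
Cost = 382.855 × £0.25 = £95.71

£95.71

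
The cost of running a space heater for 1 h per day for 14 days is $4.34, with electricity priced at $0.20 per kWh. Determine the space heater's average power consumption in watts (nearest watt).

Energy = $4.34 ÷ $0.20/kWh = 21.7 kWh
Runtime = 1 h/day × 14 days = 14 h
Power = 21.7 kWh ÷ 14 h = 1.55 kW = 1550 W

1550 W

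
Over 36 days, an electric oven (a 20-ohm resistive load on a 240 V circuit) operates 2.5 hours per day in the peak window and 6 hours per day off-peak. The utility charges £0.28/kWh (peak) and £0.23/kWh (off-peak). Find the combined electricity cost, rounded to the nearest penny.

£215.65

Power = V²/R = 240²/20 = 2880 W = 2.88 kW
Peak energy = 2.88 kW × 2.5 h × 36 = 259.2 kWh
Off-peak energy = 2.88 kW × 6 h × 36 = 622.08 kWh
Cost = 259.2 × £0.28 + 622.08 × £0.23 = £72.576 + £143.0784 = £215.65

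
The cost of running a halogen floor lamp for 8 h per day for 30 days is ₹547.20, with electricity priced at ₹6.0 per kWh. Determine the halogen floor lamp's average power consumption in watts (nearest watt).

380 W

Energy = ₹547.20 ÷ ₹6.0/kWh = 91.2 kWh
Runtime = 8 h/day × 30 days = 240 h
Power = 91.2 kWh ÷ 240 h = 0.38 kW = 380 W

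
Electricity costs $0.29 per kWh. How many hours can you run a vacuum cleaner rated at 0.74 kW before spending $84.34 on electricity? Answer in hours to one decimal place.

Energy available = $84.34 ÷ $0.29/kWh = 290.8276 kWh
Hours = 290.8276 kWh ÷ 0.74 kW = 393.0 h

393.0 h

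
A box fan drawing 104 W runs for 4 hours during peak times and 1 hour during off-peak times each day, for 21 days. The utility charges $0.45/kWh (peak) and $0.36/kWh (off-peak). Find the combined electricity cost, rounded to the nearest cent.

Peak energy = 0.104 kW × 4 h × 21 = 8.736 kWh
Off-peak energy = 0.104 kW × 1 h × 21 = 2.184 kWh
Cost = 8.736 × $0.45 + 2.184 × $0.36 = $3.9312 + $0.78624 = $4.72

$4.72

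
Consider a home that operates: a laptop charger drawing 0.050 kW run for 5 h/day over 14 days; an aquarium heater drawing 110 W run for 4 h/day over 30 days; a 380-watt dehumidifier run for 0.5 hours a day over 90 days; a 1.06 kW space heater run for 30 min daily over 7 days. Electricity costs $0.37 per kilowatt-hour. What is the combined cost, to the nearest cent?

$13.88

laptop charger: Runtime = 5 h/day × 14 days = 70 h
laptop charger: 0.05 kW × 70 h = 3.5 kWh
aquarium heater: Runtime = 4 h/day × 30 days = 120 h
aquarium heater: 0.11 kW × 120 h = 13.2 kWh
dehumidifier: Runtime = 0.5 h/day × 90 days = 45 h
dehumidifier: 0.38 kW × 45 h = 17.1 kWh
space heater: Runtime = 30 min × 7 = 210 min = 3.5 h
space heater: 1.06 kW × 3.5 h = 3.71 kWh
Total energy = 37.51 kWh
Cost = 37.51 × $0.37 = $13.88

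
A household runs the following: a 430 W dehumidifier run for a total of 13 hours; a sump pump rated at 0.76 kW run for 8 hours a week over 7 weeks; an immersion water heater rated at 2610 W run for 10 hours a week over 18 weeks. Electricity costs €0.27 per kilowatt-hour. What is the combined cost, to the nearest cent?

dehumidifier: 0.43 kW × 13 h = 5.59 kWh
sump pump: Runtime = 8 h/week × 7 weeks = 56 h
sump pump: 0.76 kW × 56 h = 42.56 kWh
immersion water heater: Runtime = 10 h/week × 18 weeks = 180 h
immersion water heater: 2.61 kW × 180 h = 469.8 kWh
Total energy = 517.95 kWh
Cost = 517.95 × €0.27 = €139.85

€139.85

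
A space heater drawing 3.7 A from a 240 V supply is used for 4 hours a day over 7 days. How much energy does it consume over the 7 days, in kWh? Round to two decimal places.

24.86 kWh

Power = 3.7 A × 240 V = 888 W = 0.888 kW
Runtime = 4 h/day × 7 days = 28 h
Energy = 0.888 kW × 28 h = 24.864 kWh ≈ 24.86 kWh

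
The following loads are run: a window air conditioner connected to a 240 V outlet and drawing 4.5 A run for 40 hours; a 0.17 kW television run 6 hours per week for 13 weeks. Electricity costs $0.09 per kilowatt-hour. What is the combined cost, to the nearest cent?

$5.08

window air conditioner: Power = 4.5 A × 240 V = 1080 W = 1.08 kW
window air conditioner: 1.08 kW × 40 h = 43.2 kWh
television: Runtime = 6 h/week × 13 weeks = 78 h
television: 0.17 kW × 78 h = 13.26 kWh
Total energy = 56.46 kWh
Cost = 56.46 × $0.09 = $5.08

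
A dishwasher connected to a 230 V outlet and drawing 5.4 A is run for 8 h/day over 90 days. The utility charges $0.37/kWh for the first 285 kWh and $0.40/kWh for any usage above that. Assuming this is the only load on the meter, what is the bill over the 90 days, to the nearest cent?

Power = 5.4 A × 230 V = 1242 W = 1.242 kW
Runtime = 8 h/day × 90 days = 720 h
Energy = 1.242 kW × 720 h = 894.24 kWh
Tier 1 (0–285 kWh): 285 × $0.37 = $105.45
Above 285 kWh: 609.24 × $0.40 = $243.696
Bill = $349.15

$349.15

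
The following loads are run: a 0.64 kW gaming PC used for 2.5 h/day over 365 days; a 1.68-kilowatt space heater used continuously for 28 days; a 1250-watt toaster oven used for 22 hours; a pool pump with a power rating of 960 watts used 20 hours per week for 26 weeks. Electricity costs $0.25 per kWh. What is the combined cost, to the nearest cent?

gaming PC: Runtime = 2.5 h/day × 365 days = 912.5 h
gaming PC: 0.64 kW × 912.5 h = 584 kWh
space heater: Runtime = 24 h × 28 = 672 h
space heater: 1.68 kW × 672 h = 1128.96 kWh
toaster oven: 1.25 kW × 22 h = 27.5 kWh
pool pump: Runtime = 20 h/week × 26 weeks = 520 h
pool pump: 0.96 kW × 520 h = 499.2 kWh
Total energy = 2239.66 kWh
Cost = 2239.66 × $0.25 = $559.92

$559.92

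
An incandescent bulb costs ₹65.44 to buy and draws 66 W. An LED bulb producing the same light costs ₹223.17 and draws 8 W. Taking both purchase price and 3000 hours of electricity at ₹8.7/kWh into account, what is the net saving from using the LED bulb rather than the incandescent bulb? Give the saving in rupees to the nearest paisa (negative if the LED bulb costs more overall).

incandescent bulb: ₹65.44 + (66/1000) kW × 3000 h × ₹8.7 = ₹65.44 + ₹1722.6 = ₹1788.04
LED bulb: ₹223.17 + (8/1000) kW × 3000 h × ₹8.7 = ₹223.17 + ₹208.8 = ₹431.97
Saving = ₹1788.04 − ₹431.97 = ₹1356.07

₹1356.07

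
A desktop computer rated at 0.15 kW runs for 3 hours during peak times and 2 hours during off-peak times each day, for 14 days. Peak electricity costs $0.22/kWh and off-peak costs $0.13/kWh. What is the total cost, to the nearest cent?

$1.93

Peak energy = 0.15 kW × 3 h × 14 = 6.3 kWh
Off-peak energy = 0.15 kW × 2 h × 14 = 4.2 kWh
Cost = 6.3 × $0.22 + 4.2 × $0.13 = $1.386 + $0.546 = $1.93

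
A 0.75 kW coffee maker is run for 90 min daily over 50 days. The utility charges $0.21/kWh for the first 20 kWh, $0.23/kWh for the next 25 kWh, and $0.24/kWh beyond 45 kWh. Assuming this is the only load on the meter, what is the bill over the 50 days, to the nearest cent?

$12.65

Runtime = 90 min × 50 = 4500 min = 75 h
Energy = 0.75 kW × 75 h = 56.25 kWh
Tier 1 (0–20 kWh): 20 × $0.21 = $4.2
Tier 2 (20–45 kWh): 25 × $0.23 = $5.75
Above 45 kWh: 11.25 × $0.24 = $2.7
Bill = $12.65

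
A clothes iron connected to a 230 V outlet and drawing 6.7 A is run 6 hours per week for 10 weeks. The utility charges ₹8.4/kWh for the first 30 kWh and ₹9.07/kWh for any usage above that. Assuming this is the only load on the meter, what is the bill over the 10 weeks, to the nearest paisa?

₹818.51

Power = 6.7 A × 230 V = 1541 W = 1.541 kW
Runtime = 6 h/week × 10 weeks = 60 h
Energy = 1.541 kW × 60 h = 92.46 kWh
Tier 1 (0–30 kWh): 30 × ₹8.4 = ₹252
Above 30 kWh: 62.46 × ₹9.07 = ₹566.5122
Bill = ₹818.51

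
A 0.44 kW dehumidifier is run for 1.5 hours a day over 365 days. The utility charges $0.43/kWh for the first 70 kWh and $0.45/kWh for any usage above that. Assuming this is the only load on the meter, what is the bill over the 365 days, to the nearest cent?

$107.01

Runtime = 1.5 h/day × 365 days = 547.5 h
Energy = 0.44 kW × 547.5 h = 240.9 kWh
Tier 1 (0–70 kWh): 70 × $0.43 = $30.1
Above 70 kWh: 170.9 × $0.45 = $76.905
Bill = $107.01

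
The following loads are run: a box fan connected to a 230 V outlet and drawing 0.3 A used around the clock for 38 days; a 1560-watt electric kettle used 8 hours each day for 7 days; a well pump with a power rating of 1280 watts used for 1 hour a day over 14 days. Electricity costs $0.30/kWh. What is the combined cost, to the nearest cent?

$50.46

box fan: Power = 0.3 A × 230 V = 69 W = 0.069 kW
box fan: Runtime = 24 h × 38 = 912 h
box fan: 0.069 kW × 912 h = 62.928 kWh
electric kettle: Runtime = 8 h/day × 7 days = 56 h
electric kettle: 1.56 kW × 56 h = 87.36 kWh
well pump: Runtime = 1 h/day × 14 days = 14 h
well pump: 1.28 kW × 14 h = 17.92 kWh
Total energy = 168.208 kWh
Cost = 168.208 × $0.30 = $50.46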